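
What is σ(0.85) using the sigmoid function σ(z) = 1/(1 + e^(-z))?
0.7006

sigmoid(0.85) = 1/(1 + e^(-0.85)) = 1/(1 + 0.4274) = 0.7006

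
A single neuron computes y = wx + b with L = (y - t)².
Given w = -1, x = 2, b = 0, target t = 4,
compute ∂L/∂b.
∂L/∂b = -12

y = wx + b = (-1)(2) + 0 = -2
∂L/∂y = 2(y - t) = 2(-2 - 4) = -12
∂y/∂b = 1
∂L/∂b = ∂L/∂y · ∂y/∂b = -12 × 1 = -12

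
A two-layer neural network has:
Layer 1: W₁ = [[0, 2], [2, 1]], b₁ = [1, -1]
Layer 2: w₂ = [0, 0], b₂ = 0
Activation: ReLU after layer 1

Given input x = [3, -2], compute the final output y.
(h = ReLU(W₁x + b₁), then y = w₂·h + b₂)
y = 0

Layer 1 pre-activation: z₁ = [-3, 3]
After ReLU: h = [0, 3]
Layer 2 output: y = 0×0 + 0×3 + 0 = 0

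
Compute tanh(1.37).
0.8787

tanh(1.37) = (e^(1.37) - e^(-1.37))/(e^(1.37) + e^(-1.37)) = 0.8787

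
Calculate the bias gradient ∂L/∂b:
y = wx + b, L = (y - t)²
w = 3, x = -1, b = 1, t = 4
∂L/∂b = -12

y = wx + b = (3)(-1) + 1 = -2
∂L/∂y = 2(y - t) = 2(-2 - 4) = -12
∂y/∂b = 1
∂L/∂b = ∂L/∂y · ∂y/∂b = -12 × 1 = -12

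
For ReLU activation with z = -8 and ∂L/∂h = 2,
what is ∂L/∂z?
∂L/∂z = 0

h = ReLU(-8) = 0
Since z < 0: ∂h/∂z = 0
∂L/∂z = ∂L/∂h · ∂h/∂z = 2 × 0 = 0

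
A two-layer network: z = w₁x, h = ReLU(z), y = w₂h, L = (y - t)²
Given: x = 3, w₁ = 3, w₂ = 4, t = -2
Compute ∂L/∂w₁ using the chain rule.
∂L/∂w₁ = 912

Forward pass:
z = w₁x = 3×3 = 9
h = ReLU(9) = 9
y = w₂h = 4×9 = 36

Backward pass:
∂L/∂y = 2(y - t) = 2(36 - -2) = 76
∂y/∂h = w₂ = 4
∂h/∂z = 1 (ReLU derivative)
∂z/∂w₁ = x = 3

∂L/∂w₁ = 76 × 4 × 1 × 3 = 912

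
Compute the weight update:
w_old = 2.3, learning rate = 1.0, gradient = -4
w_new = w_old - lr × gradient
w_new = 6.3

w_new = w - η·∂L/∂w = 2.3 - 1.0×(-4) = 2.3 - (-4) = 6.3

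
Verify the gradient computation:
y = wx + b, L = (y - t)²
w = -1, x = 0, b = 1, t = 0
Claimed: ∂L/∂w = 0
Correct

y = (-1)(0) + 1 = 1
∂L/∂y = 2(y - t) = 2(1 - 0) = 2
∂y/∂w = x = 0
∂L/∂w = 2 × 0 = 0

Claimed value: 0
Correct: The correct gradient is 0.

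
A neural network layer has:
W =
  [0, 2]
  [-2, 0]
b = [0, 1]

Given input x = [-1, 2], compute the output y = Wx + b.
y = [4, 3]

Wx = [0×-1 + 2×2, -2×-1 + 0×2]
   = [4, 2]
y = Wx + b = [4 + 0, 2 + 1] = [4, 3]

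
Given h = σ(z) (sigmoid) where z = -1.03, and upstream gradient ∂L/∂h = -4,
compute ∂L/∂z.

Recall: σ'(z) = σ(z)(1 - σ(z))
∂L/∂z = -0.7755

σ(-1.03) = 0.2631
σ'(-1.03) = σ(-1.03)(1 - σ(-1.03)) = 0.2631 × 0.7369 = 0.1939
∂L/∂z = ∂L/∂h · σ'(z) = -4 × 0.1939 = -0.7755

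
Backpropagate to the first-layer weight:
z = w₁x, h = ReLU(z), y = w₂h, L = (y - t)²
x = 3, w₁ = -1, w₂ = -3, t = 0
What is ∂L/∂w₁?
∂L/∂w₁ = 0

Forward pass:
z = w₁x = -1×3 = -3
h = ReLU(-3) = 0
y = w₂h = -3×0 = 0

Backward pass:
∂L/∂y = 2(y - t) = 2(0 - 0) = 0
∂y/∂h = w₂ = -3
∂h/∂z = 0 (ReLU derivative)
∂z/∂w₁ = x = 3

∂L/∂w₁ = 0 × -3 × 0 × 3 = 0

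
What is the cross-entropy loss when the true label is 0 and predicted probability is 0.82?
L = 1.715

L = -0·log(0.82) - 1·log(0.18) = -log(0.18) = 1.715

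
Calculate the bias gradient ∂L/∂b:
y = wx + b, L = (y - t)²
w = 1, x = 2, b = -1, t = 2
∂L/∂b = -2

y = wx + b = (1)(2) + -1 = 1
∂L/∂y = 2(y - t) = 2(1 - 2) = -2
∂y/∂b = 1
∂L/∂b = ∂L/∂y · ∂y/∂b = -2 × 1 = -2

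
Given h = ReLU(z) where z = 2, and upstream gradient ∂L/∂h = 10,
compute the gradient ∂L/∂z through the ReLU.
∂L/∂z = 10

h = ReLU(2) = 2
Since z > 0: ∂h/∂z = 1
∂L/∂z = ∂L/∂h · ∂h/∂z = 10 × 1 = 10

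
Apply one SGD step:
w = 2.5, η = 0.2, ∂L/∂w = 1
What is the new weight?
w_new = 2.3

w_new = w - η·∂L/∂w = 2.5 - 0.2×(1) = 2.5 - (0.2) = 2.3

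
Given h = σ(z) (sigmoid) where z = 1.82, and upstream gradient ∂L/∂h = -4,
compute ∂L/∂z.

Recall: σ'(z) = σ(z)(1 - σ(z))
∂L/∂z = -0.48

σ(1.82) = 0.8606
σ'(1.82) = σ(1.82)(1 - σ(1.82)) = 0.8606 × 0.1394 = 0.12
∂L/∂z = ∂L/∂h · σ'(z) = -4 × 0.12 = -0.48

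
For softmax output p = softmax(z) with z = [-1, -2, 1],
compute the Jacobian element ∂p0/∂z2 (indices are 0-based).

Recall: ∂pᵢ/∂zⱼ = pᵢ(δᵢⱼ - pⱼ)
∂p0/∂z2 = -0.09636

p = softmax(z) = [0.1142, 0.04201, 0.8438]
p0 = 0.1142, p2 = 0.8438

∂p0/∂z2 = -p0 × p2 = -0.1142 × 0.8438 = -0.09636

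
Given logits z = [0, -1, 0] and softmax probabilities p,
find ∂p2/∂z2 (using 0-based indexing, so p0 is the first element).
∂p2/∂z2 = 0.244

p = softmax(z) = [0.4223, 0.1554, 0.4223]
p2 = 0.4223

∂p2/∂z2 = p2(1 - p2) = 0.4223 × (1 - 0.4223) = 0.244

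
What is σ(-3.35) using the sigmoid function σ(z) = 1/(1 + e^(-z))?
0.0339

sigmoid(-3.35) = 1/(1 + e^(3.35)) = 1/(1 + 28.5) = 0.0339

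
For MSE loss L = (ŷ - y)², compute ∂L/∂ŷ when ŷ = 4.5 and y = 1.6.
∂L/∂ŷ = 5.8

∂L/∂ŷ = 2(ŷ - y) = 2(4.5 - 1.6) = 2(2.9) = 5.8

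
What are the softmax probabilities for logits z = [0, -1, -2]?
p = [0.6652, 0.2447, 0.09]

exp(z) = [1, 0.3679, 0.1353]
Sum = 1.503
p = [0.6652, 0.2447, 0.09]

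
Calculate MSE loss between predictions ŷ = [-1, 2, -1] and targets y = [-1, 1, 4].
MSE = 8.667

MSE = (1/3)((-1--1)² + (2-1)² + (-1-4)²) = (1/3)(0 + 1 + 25) = 8.667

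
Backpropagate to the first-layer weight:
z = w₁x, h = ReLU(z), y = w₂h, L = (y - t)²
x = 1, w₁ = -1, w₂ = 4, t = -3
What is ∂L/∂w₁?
∂L/∂w₁ = 0

Forward pass:
z = w₁x = -1×1 = -1
h = ReLU(-1) = 0
y = w₂h = 4×0 = 0

Backward pass:
∂L/∂y = 2(y - t) = 2(0 - -3) = 6
∂y/∂h = w₂ = 4
∂h/∂z = 0 (ReLU derivative)
∂z/∂w₁ = x = 1

∂L/∂w₁ = 6 × 4 × 0 × 1 = 0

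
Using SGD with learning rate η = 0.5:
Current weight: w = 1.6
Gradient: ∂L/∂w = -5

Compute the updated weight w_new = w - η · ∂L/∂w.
w_new = 4.1

w_new = w - η·∂L/∂w = 1.6 - 0.5×(-5) = 1.6 - (-2.5) = 4.1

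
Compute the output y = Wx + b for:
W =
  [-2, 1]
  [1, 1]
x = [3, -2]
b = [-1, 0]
y = [-9, 1]

Wx = [-2×3 + 1×-2, 1×3 + 1×-2]
   = [-8, 1]
y = Wx + b = [-8 + -1, 1 + 0] = [-9, 1]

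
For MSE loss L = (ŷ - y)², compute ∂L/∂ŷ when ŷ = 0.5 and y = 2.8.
∂L/∂ŷ = -4.6

∂L/∂ŷ = 2(ŷ - y) = 2(0.5 - 2.8) = 2(-2.3) = -4.6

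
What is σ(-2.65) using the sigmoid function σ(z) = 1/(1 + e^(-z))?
0.06599

sigmoid(-2.65) = 1/(1 + e^(2.65)) = 1/(1 + 14.15) = 0.06599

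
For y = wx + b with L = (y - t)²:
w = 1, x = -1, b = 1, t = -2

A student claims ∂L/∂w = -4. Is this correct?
Correct

y = (1)(-1) + 1 = 0
∂L/∂y = 2(y - t) = 2(0 - -2) = 4
∂y/∂w = x = -1
∂L/∂w = 4 × -1 = -4

Claimed value: -4
Correct: The correct gradient is -4.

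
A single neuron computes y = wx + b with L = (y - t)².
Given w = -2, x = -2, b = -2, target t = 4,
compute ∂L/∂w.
∂L/∂w = 8

y = wx + b = (-2)(-2) + -2 = 2
∂L/∂y = 2(y - t) = 2(2 - 4) = -4
∂y/∂w = x = -2
∂L/∂w = ∂L/∂y · ∂y/∂w = -4 × -2 = 8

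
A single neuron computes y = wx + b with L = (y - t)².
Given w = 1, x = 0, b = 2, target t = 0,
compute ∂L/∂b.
∂L/∂b = 4

y = wx + b = (1)(0) + 2 = 2
∂L/∂y = 2(y - t) = 2(2 - 0) = 4
∂y/∂b = 1
∂L/∂b = ∂L/∂y · ∂y/∂b = 4 × 1 = 4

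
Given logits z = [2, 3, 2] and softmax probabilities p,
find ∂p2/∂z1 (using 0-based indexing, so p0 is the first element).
∂p2/∂z1 = -0.1221

p = softmax(z) = [0.2119, 0.5761, 0.2119]
p2 = 0.2119, p1 = 0.5761

∂p2/∂z1 = -p2 × p1 = -0.2119 × 0.5761 = -0.1221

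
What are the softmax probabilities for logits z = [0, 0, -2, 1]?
p = [0.206, 0.206, 0.0279, 0.5601]

exp(z) = [1, 1, 0.1353, 2.718]
Sum = 4.854
p = [0.206, 0.206, 0.0279, 0.5601]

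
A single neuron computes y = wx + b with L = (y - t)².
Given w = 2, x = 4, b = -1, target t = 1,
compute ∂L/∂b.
∂L/∂b = 12

y = wx + b = (2)(4) + -1 = 7
∂L/∂y = 2(y - t) = 2(7 - 1) = 12
∂y/∂b = 1
∂L/∂b = ∂L/∂y · ∂y/∂b = 12 × 1 = 12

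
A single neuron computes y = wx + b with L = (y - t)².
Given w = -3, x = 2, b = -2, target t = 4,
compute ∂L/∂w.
∂L/∂w = -48

y = wx + b = (-3)(2) + -2 = -8
∂L/∂y = 2(y - t) = 2(-8 - 4) = -24
∂y/∂w = x = 2
∂L/∂w = ∂L/∂y · ∂y/∂w = -24 × 2 = -48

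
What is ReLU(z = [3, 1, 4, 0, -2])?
h = [3, 1, 4, 0, 0]

ReLU applied element-wise: max(0,3)=3, max(0,1)=1, max(0,4)=4, max(0,0)=0, max(0,-2)=0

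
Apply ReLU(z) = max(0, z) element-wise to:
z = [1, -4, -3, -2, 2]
h = [1, 0, 0, 0, 2]

ReLU applied element-wise: max(0,1)=1, max(0,-4)=0, max(0,-3)=0, max(0,-2)=0, max(0,2)=2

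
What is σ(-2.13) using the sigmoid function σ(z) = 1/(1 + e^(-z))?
0.1062

sigmoid(-2.13) = 1/(1 + e^(2.13)) = 1/(1 + 8.415) = 0.1062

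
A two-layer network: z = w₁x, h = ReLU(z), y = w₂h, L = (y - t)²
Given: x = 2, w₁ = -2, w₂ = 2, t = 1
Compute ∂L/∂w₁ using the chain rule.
∂L/∂w₁ = 0

Forward pass:
z = w₁x = -2×2 = -4
h = ReLU(-4) = 0
y = w₂h = 2×0 = 0

Backward pass:
∂L/∂y = 2(y - t) = 2(0 - 1) = -2
∂y/∂h = w₂ = 2
∂h/∂z = 0 (ReLU derivative)
∂z/∂w₁ = x = 2

∂L/∂w₁ = -2 × 2 × 0 × 2 = 0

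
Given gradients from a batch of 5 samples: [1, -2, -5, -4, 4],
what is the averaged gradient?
Average gradient = -1.2

Average = (1/5)(1 + -2 + -5 + -4 + 4) = -6/5 = -1.2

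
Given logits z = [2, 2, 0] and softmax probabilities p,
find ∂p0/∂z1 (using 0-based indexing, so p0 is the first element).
∂p0/∂z1 = -0.2193

p = softmax(z) = [0.4683, 0.4683, 0.06338]
p0 = 0.4683, p1 = 0.4683

∂p0/∂z1 = -p0 × p1 = -0.4683 × 0.4683 = -0.2193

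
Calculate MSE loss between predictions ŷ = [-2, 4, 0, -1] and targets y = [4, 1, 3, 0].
MSE = 13.75

MSE = (1/4)((-2-4)² + (4-1)² + (0-3)² + (-1-0)²) = (1/4)(36 + 9 + 9 + 1) = 13.75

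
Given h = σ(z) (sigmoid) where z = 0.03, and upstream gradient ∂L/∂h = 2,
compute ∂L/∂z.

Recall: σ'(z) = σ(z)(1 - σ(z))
∂L/∂z = 0.4999

σ(0.03) = 0.5075
σ'(0.03) = σ(0.03)(1 - σ(0.03)) = 0.5075 × 0.4925 = 0.2499
∂L/∂z = ∂L/∂h · σ'(z) = 2 × 0.2499 = 0.4999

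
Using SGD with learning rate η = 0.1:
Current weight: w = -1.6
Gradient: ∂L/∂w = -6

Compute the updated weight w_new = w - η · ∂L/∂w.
w_new = -1

w_new = w - η·∂L/∂w = -1.6 - 0.1×(-6) = -1.6 - (-0.6) = -1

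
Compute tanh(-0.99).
-0.7574

tanh(-0.99) = (e^(-0.99) - e^(0.99))/(e^(-0.99) + e^(0.99)) = -0.7574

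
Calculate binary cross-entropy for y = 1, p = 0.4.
L = 0.9163

L = -1·log(0.4) - 0·log(0.6) = -log(0.4) = 0.9163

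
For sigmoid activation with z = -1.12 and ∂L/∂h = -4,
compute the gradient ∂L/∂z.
∂L/∂z = -0.742

σ(-1.12) = 0.246
σ'(-1.12) = σ(-1.12)(1 - σ(-1.12)) = 0.246 × 0.754 = 0.1855
∂L/∂z = ∂L/∂h · σ'(z) = -4 × 0.1855 = -0.742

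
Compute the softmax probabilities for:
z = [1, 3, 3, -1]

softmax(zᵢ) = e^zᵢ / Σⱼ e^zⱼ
p = [0.0628, 0.4643, 0.4643, 0.0085]

exp(z) = [2.718, 20.09, 20.09, 0.3679]
Sum = 43.26
p = [0.0628, 0.4643, 0.4643, 0.0085]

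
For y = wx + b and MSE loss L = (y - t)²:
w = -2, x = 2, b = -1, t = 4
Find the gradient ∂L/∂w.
∂L/∂w = -36

y = wx + b = (-2)(2) + -1 = -5
∂L/∂y = 2(y - t) = 2(-5 - 4) = -18
∂y/∂w = x = 2
∂L/∂w = ∂L/∂y · ∂y/∂w = -18 × 2 = -36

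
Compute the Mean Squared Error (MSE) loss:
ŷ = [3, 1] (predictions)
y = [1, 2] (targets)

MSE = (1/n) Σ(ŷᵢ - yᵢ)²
MSE = 2.5

MSE = (1/2)((3-1)² + (1-2)²) = (1/2)(4 + 1) = 2.5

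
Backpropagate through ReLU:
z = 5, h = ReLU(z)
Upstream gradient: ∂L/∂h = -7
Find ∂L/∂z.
∂L/∂z = -7

h = ReLU(5) = 5
Since z > 0: ∂h/∂z = 1
∂L/∂z = ∂L/∂h · ∂h/∂z = -7 × 1 = -7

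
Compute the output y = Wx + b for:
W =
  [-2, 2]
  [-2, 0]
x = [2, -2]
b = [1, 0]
y = [-7, -4]

Wx = [-2×2 + 2×-2, -2×2 + 0×-2]
   = [-8, -4]
y = Wx + b = [-8 + 1, -4 + 0] = [-7, -4]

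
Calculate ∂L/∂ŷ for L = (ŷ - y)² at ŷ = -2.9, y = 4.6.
∂L/∂ŷ = -15.0

∂L/∂ŷ = 2(ŷ - y) = 2(-2.9 - 4.6) = 2(-7.5) = -15.0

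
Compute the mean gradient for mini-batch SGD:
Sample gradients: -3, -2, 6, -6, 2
Average gradient = -0.6

Average = (1/5)(-3 + -2 + 6 + -6 + 2) = -3/5 = -0.6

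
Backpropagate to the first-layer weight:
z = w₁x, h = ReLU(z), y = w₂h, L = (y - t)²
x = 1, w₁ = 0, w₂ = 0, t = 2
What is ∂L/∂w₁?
∂L/∂w₁ = 0

Forward pass:
z = w₁x = 0×1 = 0
h = ReLU(0) = 0
y = w₂h = 0×0 = 0

Backward pass:
∂L/∂y = 2(y - t) = 2(0 - 2) = -4
∂y/∂h = w₂ = 0
∂h/∂z = 0 (ReLU derivative)
∂z/∂w₁ = x = 1

∂L/∂w₁ = -4 × 0 × 0 × 1 = 0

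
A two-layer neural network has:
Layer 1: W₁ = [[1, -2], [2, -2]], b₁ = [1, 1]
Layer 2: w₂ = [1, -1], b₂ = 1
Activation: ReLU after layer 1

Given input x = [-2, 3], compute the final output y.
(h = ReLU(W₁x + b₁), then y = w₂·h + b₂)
y = 1

Layer 1 pre-activation: z₁ = [-7, -9]
After ReLU: h = [0, 0]
Layer 2 output: y = 1×0 + -1×0 + 1 = 1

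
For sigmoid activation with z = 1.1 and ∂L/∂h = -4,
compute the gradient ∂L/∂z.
∂L/∂z = -0.7495

σ(1.1) = 0.7503
σ'(1.1) = σ(1.1)(1 - σ(1.1)) = 0.7503 × 0.2497 = 0.1874
∂L/∂z = ∂L/∂h · σ'(z) = -4 × 0.1874 = -0.7495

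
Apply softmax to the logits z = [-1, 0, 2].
p = [0.042, 0.1142, 0.8438]

exp(z) = [0.3679, 1, 7.389]
Sum = 8.757
p = [0.042, 0.1142, 0.8438]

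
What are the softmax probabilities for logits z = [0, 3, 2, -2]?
p = [0.035, 0.702, 0.2583, 0.0047]

exp(z) = [1, 20.09, 7.389, 0.1353]
Sum = 28.61
p = [0.035, 0.702, 0.2583, 0.0047]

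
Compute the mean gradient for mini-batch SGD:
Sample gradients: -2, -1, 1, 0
Average gradient = -0.5

Average = (1/4)(-2 + -1 + 1 + 0) = -2/4 = -0.5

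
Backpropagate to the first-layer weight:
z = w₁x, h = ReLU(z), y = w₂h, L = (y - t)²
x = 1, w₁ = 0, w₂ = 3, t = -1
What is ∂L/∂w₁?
∂L/∂w₁ = 0

Forward pass:
z = w₁x = 0×1 = 0
h = ReLU(0) = 0
y = w₂h = 3×0 = 0

Backward pass:
∂L/∂y = 2(y - t) = 2(0 - -1) = 2
∂y/∂h = w₂ = 3
∂h/∂z = 0 (ReLU derivative)
∂z/∂w₁ = x = 1

∂L/∂w₁ = 2 × 3 × 0 × 1 = 0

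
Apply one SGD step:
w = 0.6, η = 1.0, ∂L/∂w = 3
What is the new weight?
w_new = -2.4

w_new = w - η·∂L/∂w = 0.6 - 1.0×(3) = 0.6 - (3) = -2.4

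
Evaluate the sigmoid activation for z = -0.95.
0.2789

sigmoid(-0.95) = 1/(1 + e^(0.95)) = 1/(1 + 2.586) = 0.2789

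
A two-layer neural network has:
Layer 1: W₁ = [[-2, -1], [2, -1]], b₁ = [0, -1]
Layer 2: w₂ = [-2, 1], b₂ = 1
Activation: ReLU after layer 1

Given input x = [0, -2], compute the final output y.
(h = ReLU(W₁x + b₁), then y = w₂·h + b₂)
y = -2

Layer 1 pre-activation: z₁ = [2, 1]
After ReLU: h = [2, 1]
Layer 2 output: y = -2×2 + 1×1 + 1 = -2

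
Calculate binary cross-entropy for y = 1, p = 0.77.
L = 0.2614

L = -1·log(0.77) - 0·log(0.23) = -log(0.77) = 0.2614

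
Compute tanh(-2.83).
-0.9931

tanh(-2.83) = (e^(-2.83) - e^(2.83))/(e^(-2.83) + e^(2.83)) = -0.9931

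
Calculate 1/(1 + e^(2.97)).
0.0488

sigmoid(-2.97) = 1/(1 + e^(2.97)) = 1/(1 + 19.49) = 0.0488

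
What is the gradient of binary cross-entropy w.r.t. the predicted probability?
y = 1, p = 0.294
∂L/∂p = -3.401

∂L/∂p = -y/p + (1-y)/(1-p) = -1/0.294 + 0 = -3.401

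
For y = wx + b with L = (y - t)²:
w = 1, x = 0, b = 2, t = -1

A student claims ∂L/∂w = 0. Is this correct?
Correct

y = (1)(0) + 2 = 2
∂L/∂y = 2(y - t) = 2(2 - -1) = 6
∂y/∂w = x = 0
∂L/∂w = 6 × 0 = 0

Claimed value: 0
Correct: The correct gradient is 0.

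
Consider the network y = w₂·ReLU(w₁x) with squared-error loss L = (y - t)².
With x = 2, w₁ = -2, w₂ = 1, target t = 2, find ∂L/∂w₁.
∂L/∂w₁ = 0

Forward pass:
z = w₁x = -2×2 = -4
h = ReLU(-4) = 0
y = w₂h = 1×0 = 0

Backward pass:
∂L/∂y = 2(y - t) = 2(0 - 2) = -4
∂y/∂h = w₂ = 1
∂h/∂z = 0 (ReLU derivative)
∂z/∂w₁ = x = 2

∂L/∂w₁ = -4 × 1 × 0 × 2 = 0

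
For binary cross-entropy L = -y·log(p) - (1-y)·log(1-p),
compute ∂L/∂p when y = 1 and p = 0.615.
∂L/∂p = -1.626

∂L/∂p = -y/p + (1-y)/(1-p) = -1/0.615 + 0 = -1.626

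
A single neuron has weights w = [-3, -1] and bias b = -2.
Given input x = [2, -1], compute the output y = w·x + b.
y = -7

y = (-3)(2) + (-1)(-1) + -2 = -7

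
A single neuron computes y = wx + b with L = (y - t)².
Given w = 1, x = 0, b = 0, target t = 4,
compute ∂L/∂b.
∂L/∂b = -8

y = wx + b = (1)(0) + 0 = 0
∂L/∂y = 2(y - t) = 2(0 - 4) = -8
∂y/∂b = 1
∂L/∂b = ∂L/∂y · ∂y/∂b = -8 × 1 = -8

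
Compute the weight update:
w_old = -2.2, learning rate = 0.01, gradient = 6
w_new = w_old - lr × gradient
w_new = -2.26

w_new = w - η·∂L/∂w = -2.2 - 0.01×(6) = -2.2 - (0.06) = -2.26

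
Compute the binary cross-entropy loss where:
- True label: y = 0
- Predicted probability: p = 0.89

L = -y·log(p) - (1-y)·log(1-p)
L = 2.207

L = -0·log(0.89) - 1·log(0.11) = -log(0.11) = 2.207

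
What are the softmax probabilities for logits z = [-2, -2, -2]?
p = [0.3333, 0.3333, 0.3333]

exp(z) = [0.1353, 0.1353, 0.1353]
Sum = 0.406
p = [0.3333, 0.3333, 0.3333]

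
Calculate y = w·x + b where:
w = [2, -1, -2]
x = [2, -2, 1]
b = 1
y = 5

y = (2)(2) + (-1)(-2) + (-2)(1) + 1 = 5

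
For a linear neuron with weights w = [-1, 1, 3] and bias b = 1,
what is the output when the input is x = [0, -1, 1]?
y = 3

y = (-1)(0) + (1)(-1) + (3)(1) + 1 = 3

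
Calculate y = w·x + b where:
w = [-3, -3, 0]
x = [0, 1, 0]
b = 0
y = -3

y = (-3)(0) + (-3)(1) + (0)(0) + 0 = -3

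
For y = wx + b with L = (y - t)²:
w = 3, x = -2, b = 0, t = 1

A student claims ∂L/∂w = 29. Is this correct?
Incorrect

y = (3)(-2) + 0 = -6
∂L/∂y = 2(y - t) = 2(-6 - 1) = -14
∂y/∂w = x = -2
∂L/∂w = -14 × -2 = 28

Claimed value: 29
Incorrect: The correct gradient is 28.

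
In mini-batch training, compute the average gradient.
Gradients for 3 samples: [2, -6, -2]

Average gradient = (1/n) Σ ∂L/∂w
Average gradient = -2

Average = (1/3)(2 + -6 + -2) = -6/3 = -2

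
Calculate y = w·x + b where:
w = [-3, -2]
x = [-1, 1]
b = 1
y = 2

y = (-3)(-1) + (-2)(1) + 1 = 2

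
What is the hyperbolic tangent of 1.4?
0.8854

tanh(1.4) = (e^(1.4) - e^(-1.4))/(e^(1.4) + e^(-1.4)) = 0.8854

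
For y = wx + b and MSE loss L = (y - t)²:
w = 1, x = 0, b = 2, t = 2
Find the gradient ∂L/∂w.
∂L/∂w = 0

y = wx + b = (1)(0) + 2 = 2
∂L/∂y = 2(y - t) = 2(2 - 2) = 0
∂y/∂w = x = 0
∂L/∂w = ∂L/∂y · ∂y/∂w = 0 × 0 = 0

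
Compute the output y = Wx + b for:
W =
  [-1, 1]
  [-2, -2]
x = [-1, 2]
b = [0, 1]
y = [3, -1]

Wx = [-1×-1 + 1×2, -2×-1 + -2×2]
   = [3, -2]
y = Wx + b = [3 + 0, -2 + 1] = [3, -1]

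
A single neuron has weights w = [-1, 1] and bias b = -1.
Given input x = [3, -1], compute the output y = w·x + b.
y = -5

y = (-1)(3) + (1)(-1) + -1 = -5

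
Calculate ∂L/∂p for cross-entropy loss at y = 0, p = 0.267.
∂L/∂p = 1.364

∂L/∂p = -y/p + (1-y)/(1-p) = 0 + 1/0.733 = 1.364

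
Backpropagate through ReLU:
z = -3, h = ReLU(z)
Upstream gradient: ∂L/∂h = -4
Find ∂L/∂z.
∂L/∂z = 0

h = ReLU(-3) = 0
Since z < 0: ∂h/∂z = 0
∂L/∂z = ∂L/∂h · ∂h/∂z = -4 × 0 = 0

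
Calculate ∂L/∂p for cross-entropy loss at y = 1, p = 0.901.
∂L/∂p = -1.11

∂L/∂p = -y/p + (1-y)/(1-p) = -1/0.901 + 0 = -1.11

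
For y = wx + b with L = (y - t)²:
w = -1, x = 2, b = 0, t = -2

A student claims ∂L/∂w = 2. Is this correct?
Incorrect

y = (-1)(2) + 0 = -2
∂L/∂y = 2(y - t) = 2(-2 - -2) = 0
∂y/∂w = x = 2
∂L/∂w = 0 × 2 = 0

Claimed value: 2
Incorrect: The correct gradient is 0.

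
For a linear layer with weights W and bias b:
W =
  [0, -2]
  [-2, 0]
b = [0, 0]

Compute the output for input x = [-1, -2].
y = [4, 2]

Wx = [0×-1 + -2×-2, -2×-1 + 0×-2]
   = [4, 2]
y = Wx + b = [4 + 0, 2 + 0] = [4, 2]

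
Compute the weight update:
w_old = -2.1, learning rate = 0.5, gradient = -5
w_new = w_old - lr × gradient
w_new = 0.4

w_new = w - η·∂L/∂w = -2.1 - 0.5×(-5) = -2.1 - (-2.5) = 0.4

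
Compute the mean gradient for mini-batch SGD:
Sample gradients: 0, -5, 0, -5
Average gradient = -2.5

Average = (1/4)(0 + -5 + 0 + -5) = -10/4 = -2.5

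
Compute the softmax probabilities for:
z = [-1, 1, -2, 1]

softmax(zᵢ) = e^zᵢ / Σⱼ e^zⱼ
p = [0.0619, 0.4576, 0.0228, 0.4576]

exp(z) = [0.3679, 2.718, 0.1353, 2.718]
Sum = 5.94
p = [0.0619, 0.4576, 0.0228, 0.4576]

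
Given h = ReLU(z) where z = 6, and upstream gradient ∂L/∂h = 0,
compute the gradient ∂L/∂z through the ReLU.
∂L/∂z = 0

h = ReLU(6) = 6
Since z > 0: ∂h/∂z = 1
∂L/∂z = ∂L/∂h · ∂h/∂z = 0 × 1 = 0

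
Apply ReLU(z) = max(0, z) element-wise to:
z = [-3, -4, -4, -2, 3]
h = [0, 0, 0, 0, 3]

ReLU applied element-wise: max(0,-3)=0, max(0,-4)=0, max(0,-4)=0, max(0,-2)=0, max(0,3)=3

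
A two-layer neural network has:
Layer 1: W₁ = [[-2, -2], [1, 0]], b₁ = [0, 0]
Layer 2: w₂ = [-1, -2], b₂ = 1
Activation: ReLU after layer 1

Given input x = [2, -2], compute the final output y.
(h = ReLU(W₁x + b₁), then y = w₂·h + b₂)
y = -3

Layer 1 pre-activation: z₁ = [0, 2]
After ReLU: h = [0, 2]
Layer 2 output: y = -1×0 + -2×2 + 1 = -3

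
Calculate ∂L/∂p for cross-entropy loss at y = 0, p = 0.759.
∂L/∂p = 4.149

∂L/∂p = -y/p + (1-y)/(1-p) = 0 + 1/0.241 = 4.149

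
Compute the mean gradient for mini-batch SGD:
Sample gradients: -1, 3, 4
Average gradient = 2

Average = (1/3)(-1 + 3 + 4) = 6/3 = 2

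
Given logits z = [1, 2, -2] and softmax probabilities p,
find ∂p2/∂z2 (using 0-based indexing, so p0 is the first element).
∂p2/∂z2 = 0.01304

p = softmax(z) = [0.2654, 0.7214, 0.01321]
p2 = 0.01321

∂p2/∂z2 = p2(1 - p2) = 0.01321 × (1 - 0.01321) = 0.01304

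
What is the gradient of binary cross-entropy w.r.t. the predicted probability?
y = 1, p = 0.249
∂L/∂p = -4.016

∂L/∂p = -y/p + (1-y)/(1-p) = -1/0.249 + 0 = -4.016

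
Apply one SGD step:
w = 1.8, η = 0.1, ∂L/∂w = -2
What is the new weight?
w_new = 2

w_new = w - η·∂L/∂w = 1.8 - 0.1×(-2) = 1.8 - (-0.2) = 2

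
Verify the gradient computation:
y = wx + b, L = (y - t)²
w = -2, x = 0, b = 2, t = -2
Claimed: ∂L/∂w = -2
Incorrect

y = (-2)(0) + 2 = 2
∂L/∂y = 2(y - t) = 2(2 - -2) = 8
∂y/∂w = x = 0
∂L/∂w = 8 × 0 = 0

Claimed value: -2
Incorrect: The correct gradient is 0.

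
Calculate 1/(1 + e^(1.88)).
0.1324

sigmoid(-1.88) = 1/(1 + e^(1.88)) = 1/(1 + 6.554) = 0.1324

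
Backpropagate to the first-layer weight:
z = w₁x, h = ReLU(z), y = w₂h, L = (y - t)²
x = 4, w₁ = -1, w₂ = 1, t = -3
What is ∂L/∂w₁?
∂L/∂w₁ = 0

Forward pass:
z = w₁x = -1×4 = -4
h = ReLU(-4) = 0
y = w₂h = 1×0 = 0

Backward pass:
∂L/∂y = 2(y - t) = 2(0 - -3) = 6
∂y/∂h = w₂ = 1
∂h/∂z = 0 (ReLU derivative)
∂z/∂w₁ = x = 4

∂L/∂w₁ = 6 × 1 × 0 × 4 = 0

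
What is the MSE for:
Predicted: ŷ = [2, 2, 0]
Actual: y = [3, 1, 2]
MSE = 2

MSE = (1/3)((2-3)² + (2-1)² + (0-2)²) = (1/3)(1 + 1 + 4) = 2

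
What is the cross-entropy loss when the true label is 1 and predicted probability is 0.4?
L = 0.9163

L = -1·log(0.4) - 0·log(0.6) = -log(0.4) = 0.9163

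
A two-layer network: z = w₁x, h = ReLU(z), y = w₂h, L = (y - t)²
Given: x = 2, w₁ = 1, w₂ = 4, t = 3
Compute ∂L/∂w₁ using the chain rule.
∂L/∂w₁ = 80

Forward pass:
z = w₁x = 1×2 = 2
h = ReLU(2) = 2
y = w₂h = 4×2 = 8

Backward pass:
∂L/∂y = 2(y - t) = 2(8 - 3) = 10
∂y/∂h = w₂ = 4
∂h/∂z = 1 (ReLU derivative)
∂z/∂w₁ = x = 2

∂L/∂w₁ = 10 × 4 × 1 × 2 = 80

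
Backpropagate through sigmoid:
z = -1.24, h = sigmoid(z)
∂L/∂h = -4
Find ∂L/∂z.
∂L/∂z = -0.6963

σ(-1.24) = 0.2244
σ'(-1.24) = σ(-1.24)(1 - σ(-1.24)) = 0.2244 × 0.7756 = 0.1741
∂L/∂z = ∂L/∂h · σ'(z) = -4 × 0.1741 = -0.6963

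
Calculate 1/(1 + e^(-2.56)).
0.9282

sigmoid(2.56) = 1/(1 + e^(-2.56)) = 1/(1 + 0.0773) = 0.9282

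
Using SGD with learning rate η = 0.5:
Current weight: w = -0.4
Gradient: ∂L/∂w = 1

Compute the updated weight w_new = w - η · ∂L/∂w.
w_new = -0.9

w_new = w - η·∂L/∂w = -0.4 - 0.5×(1) = -0.4 - (0.5) = -0.9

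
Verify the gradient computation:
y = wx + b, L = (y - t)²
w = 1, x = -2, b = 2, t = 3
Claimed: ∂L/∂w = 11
Incorrect

y = (1)(-2) + 2 = 0
∂L/∂y = 2(y - t) = 2(0 - 3) = -6
∂y/∂w = x = -2
∂L/∂w = -6 × -2 = 12

Claimed value: 11
Incorrect: The correct gradient is 12.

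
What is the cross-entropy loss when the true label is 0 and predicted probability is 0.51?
L = 0.7133

L = -0·log(0.51) - 1·log(0.49) = -log(0.49) = 0.7133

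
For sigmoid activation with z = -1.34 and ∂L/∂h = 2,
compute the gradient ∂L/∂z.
∂L/∂z = 0.3289

σ(-1.34) = 0.2075
σ'(-1.34) = σ(-1.34)(1 - σ(-1.34)) = 0.2075 × 0.7925 = 0.1644
∂L/∂z = ∂L/∂h · σ'(z) = 2 × 0.1644 = 0.3289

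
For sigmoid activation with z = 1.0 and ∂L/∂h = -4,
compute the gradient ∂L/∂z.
∂L/∂z = -0.7864

σ(1.0) = 0.7311
σ'(1.0) = σ(1.0)(1 - σ(1.0)) = 0.7311 × 0.2689 = 0.1966
∂L/∂z = ∂L/∂h · σ'(z) = -4 × 0.1966 = -0.7864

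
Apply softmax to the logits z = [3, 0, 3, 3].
p = [0.3279, 0.0163, 0.3279, 0.3279]

exp(z) = [20.09, 1, 20.09, 20.09]
Sum = 61.26
p = [0.3279, 0.0163, 0.3279, 0.3279]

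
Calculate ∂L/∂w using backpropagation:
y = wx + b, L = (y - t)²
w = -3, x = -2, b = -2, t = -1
∂L/∂w = -20

y = wx + b = (-3)(-2) + -2 = 4
∂L/∂y = 2(y - t) = 2(4 - -1) = 10
∂y/∂w = x = -2
∂L/∂w = ∂L/∂y · ∂y/∂w = 10 × -2 = -20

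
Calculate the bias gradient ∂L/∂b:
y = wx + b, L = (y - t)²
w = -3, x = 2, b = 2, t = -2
∂L/∂b = -4

y = wx + b = (-3)(2) + 2 = -4
∂L/∂y = 2(y - t) = 2(-4 - -2) = -4
∂y/∂b = 1
∂L/∂b = ∂L/∂y · ∂y/∂b = -4 × 1 = -4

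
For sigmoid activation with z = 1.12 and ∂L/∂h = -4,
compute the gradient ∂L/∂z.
∂L/∂z = -0.742

σ(1.12) = 0.754
σ'(1.12) = σ(1.12)(1 - σ(1.12)) = 0.754 × 0.246 = 0.1855
∂L/∂z = ∂L/∂h · σ'(z) = -4 × 0.1855 = -0.742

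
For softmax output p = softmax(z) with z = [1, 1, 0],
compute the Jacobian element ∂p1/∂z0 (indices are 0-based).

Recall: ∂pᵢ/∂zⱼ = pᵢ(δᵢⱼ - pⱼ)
∂p1/∂z0 = -0.1784

p = softmax(z) = [0.4223, 0.4223, 0.1554]
p1 = 0.4223, p0 = 0.4223

∂p1/∂z0 = -p1 × p0 = -0.4223 × 0.4223 = -0.1784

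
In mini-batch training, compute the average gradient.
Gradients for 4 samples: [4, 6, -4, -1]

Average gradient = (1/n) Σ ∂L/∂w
Average gradient = 1.25

Average = (1/4)(4 + 6 + -4 + -1) = 5/4 = 1.25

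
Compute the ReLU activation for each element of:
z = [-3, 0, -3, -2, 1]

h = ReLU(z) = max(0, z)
h = [0, 0, 0, 0, 1]

ReLU applied element-wise: max(0,-3)=0, max(0,0)=0, max(0,-3)=0, max(0,-2)=0, max(0,1)=1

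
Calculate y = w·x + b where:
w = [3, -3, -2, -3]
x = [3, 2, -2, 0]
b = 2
y = 9

y = (3)(3) + (-3)(2) + (-2)(-2) + (-3)(0) + 2 = 9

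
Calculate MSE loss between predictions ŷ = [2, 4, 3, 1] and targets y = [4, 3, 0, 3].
MSE = 4.5

MSE = (1/4)((2-4)² + (4-3)² + (3-0)² + (1-3)²) = (1/4)(4 + 1 + 9 + 4) = 4.5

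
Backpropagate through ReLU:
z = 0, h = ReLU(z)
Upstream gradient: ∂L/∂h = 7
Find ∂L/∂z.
∂L/∂z = 0

h = ReLU(0) = 0
At z = 0: ∂h/∂z = 0 (by convention)
∂L/∂z = ∂L/∂h · ∂h/∂z = 7 × 0 = 0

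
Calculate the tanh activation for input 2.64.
0.9899

tanh(2.64) = (e^(2.64) - e^(-2.64))/(e^(2.64) + e^(-2.64)) = 0.9899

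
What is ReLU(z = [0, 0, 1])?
h = [0, 0, 1]

ReLU applied element-wise: max(0,0)=0, max(0,0)=0, max(0,1)=1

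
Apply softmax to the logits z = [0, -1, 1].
p = [0.2447, 0.09, 0.6652]

exp(z) = [1, 0.3679, 2.718]
Sum = 4.086
p = [0.2447, 0.09, 0.6652]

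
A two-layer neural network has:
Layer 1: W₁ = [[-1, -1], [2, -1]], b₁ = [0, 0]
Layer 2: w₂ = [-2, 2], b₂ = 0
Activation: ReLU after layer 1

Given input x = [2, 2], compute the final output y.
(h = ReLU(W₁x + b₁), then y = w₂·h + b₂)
y = 4

Layer 1 pre-activation: z₁ = [-4, 2]
After ReLU: h = [0, 2]
Layer 2 output: y = -2×0 + 2×2 + 0 = 4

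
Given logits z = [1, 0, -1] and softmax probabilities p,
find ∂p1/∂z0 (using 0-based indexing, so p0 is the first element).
∂p1/∂z0 = -0.1628

p = softmax(z) = [0.6652, 0.2447, 0.09003]
p1 = 0.2447, p0 = 0.6652

∂p1/∂z0 = -p1 × p0 = -0.2447 × 0.6652 = -0.1628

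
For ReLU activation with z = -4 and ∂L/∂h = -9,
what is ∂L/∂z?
∂L/∂z = 0

h = ReLU(-4) = 0
Since z < 0: ∂h/∂z = 0
∂L/∂z = ∂L/∂h · ∂h/∂z = -9 × 0 = 0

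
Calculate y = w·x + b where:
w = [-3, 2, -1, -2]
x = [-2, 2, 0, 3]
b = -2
y = 2

y = (-3)(-2) + (2)(2) + (-1)(0) + (-2)(3) + -2 = 2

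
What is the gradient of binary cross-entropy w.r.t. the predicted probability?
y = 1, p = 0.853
∂L/∂p = -1.172

∂L/∂p = -y/p + (1-y)/(1-p) = -1/0.853 + 0 = -1.172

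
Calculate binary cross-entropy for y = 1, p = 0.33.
L = 1.109

L = -1·log(0.33) - 0·log(0.67) = -log(0.33) = 1.109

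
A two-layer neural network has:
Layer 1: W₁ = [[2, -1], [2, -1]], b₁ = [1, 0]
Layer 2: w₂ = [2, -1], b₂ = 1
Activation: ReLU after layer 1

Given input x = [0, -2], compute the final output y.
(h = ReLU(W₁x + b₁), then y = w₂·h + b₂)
y = 5

Layer 1 pre-activation: z₁ = [3, 2]
After ReLU: h = [3, 2]
Layer 2 output: y = 2×3 + -1×2 + 1 = 5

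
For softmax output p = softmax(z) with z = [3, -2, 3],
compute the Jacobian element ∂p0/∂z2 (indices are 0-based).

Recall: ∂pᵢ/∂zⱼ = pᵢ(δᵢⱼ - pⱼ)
∂p0/∂z2 = -0.2483

p = softmax(z) = [0.4983, 0.003358, 0.4983]
p0 = 0.4983, p2 = 0.4983

∂p0/∂z2 = -p0 × p2 = -0.4983 × 0.4983 = -0.2483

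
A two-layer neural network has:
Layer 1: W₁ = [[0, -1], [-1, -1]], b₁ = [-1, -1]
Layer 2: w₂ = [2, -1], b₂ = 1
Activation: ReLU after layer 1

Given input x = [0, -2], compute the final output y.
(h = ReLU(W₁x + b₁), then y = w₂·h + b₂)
y = 2

Layer 1 pre-activation: z₁ = [1, 1]
After ReLU: h = [1, 1]
Layer 2 output: y = 2×1 + -1×1 + 1 = 2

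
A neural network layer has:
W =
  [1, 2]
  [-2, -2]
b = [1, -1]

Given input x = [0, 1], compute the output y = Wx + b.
y = [3, -3]

Wx = [1×0 + 2×1, -2×0 + -2×1]
   = [2, -2]
y = Wx + b = [2 + 1, -2 + -1] = [3, -3]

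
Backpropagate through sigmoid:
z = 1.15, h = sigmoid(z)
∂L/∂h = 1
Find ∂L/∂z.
∂L/∂z = 0.1827

σ(1.15) = 0.7595
σ'(1.15) = σ(1.15)(1 - σ(1.15)) = 0.7595 × 0.2405 = 0.1827
∂L/∂z = ∂L/∂h · σ'(z) = 1 × 0.1827 = 0.1827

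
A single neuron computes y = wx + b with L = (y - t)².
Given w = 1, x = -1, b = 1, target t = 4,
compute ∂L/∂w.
∂L/∂w = 8

y = wx + b = (1)(-1) + 1 = 0
∂L/∂y = 2(y - t) = 2(0 - 4) = -8
∂y/∂w = x = -1
∂L/∂w = ∂L/∂y · ∂y/∂w = -8 × -1 = 8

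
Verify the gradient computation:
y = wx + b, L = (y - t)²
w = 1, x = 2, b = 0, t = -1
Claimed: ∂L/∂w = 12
Correct

y = (1)(2) + 0 = 2
∂L/∂y = 2(y - t) = 2(2 - -1) = 6
∂y/∂w = x = 2
∂L/∂w = 6 × 2 = 12

Claimed value: 12
Correct: The correct gradient is 12.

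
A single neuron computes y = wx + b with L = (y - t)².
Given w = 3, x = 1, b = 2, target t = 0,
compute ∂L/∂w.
∂L/∂w = 10

y = wx + b = (3)(1) + 2 = 5
∂L/∂y = 2(y - t) = 2(5 - 0) = 10
∂y/∂w = x = 1
∂L/∂w = ∂L/∂y · ∂y/∂w = 10 × 1 = 10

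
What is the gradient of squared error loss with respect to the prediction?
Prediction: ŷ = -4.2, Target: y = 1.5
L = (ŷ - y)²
∂L/∂ŷ = -11.4

∂L/∂ŷ = 2(ŷ - y) = 2(-4.2 - 1.5) = 2(-5.7) = -11.4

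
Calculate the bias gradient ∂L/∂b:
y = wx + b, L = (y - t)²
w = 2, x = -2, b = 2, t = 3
∂L/∂b = -10

y = wx + b = (2)(-2) + 2 = -2
∂L/∂y = 2(y - t) = 2(-2 - 3) = -10
∂y/∂b = 1
∂L/∂b = ∂L/∂y · ∂y/∂b = -10 × 1 = -10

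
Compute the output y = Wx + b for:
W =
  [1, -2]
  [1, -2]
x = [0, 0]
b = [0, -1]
y = [0, -1]

Wx = [1×0 + -2×0, 1×0 + -2×0]
   = [0, 0]
y = Wx + b = [0 + 0, 0 + -1] = [0, -1]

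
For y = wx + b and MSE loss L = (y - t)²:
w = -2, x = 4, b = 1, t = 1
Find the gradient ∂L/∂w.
∂L/∂w = -64

y = wx + b = (-2)(4) + 1 = -7
∂L/∂y = 2(y - t) = 2(-7 - 1) = -16
∂y/∂w = x = 4
∂L/∂w = ∂L/∂y · ∂y/∂w = -16 × 4 = -64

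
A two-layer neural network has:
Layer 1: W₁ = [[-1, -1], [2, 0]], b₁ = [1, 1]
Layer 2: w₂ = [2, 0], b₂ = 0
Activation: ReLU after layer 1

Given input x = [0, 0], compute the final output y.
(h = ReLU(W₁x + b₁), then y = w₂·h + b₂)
y = 2

Layer 1 pre-activation: z₁ = [1, 1]
After ReLU: h = [1, 1]
Layer 2 output: y = 2×1 + 0×1 + 0 = 2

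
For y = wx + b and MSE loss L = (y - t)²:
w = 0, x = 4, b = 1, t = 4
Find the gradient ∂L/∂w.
∂L/∂w = -24

y = wx + b = (0)(4) + 1 = 1
∂L/∂y = 2(y - t) = 2(1 - 4) = -6
∂y/∂w = x = 4
∂L/∂w = ∂L/∂y · ∂y/∂w = -6 × 4 = -24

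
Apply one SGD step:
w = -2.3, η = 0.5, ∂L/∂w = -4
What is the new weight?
w_new = -0.3

w_new = w - η·∂L/∂w = -2.3 - 0.5×(-4) = -2.3 - (-2) = -0.3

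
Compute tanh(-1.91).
-0.9571

tanh(-1.91) = (e^(-1.91) - e^(1.91))/(e^(-1.91) + e^(1.91)) = -0.9571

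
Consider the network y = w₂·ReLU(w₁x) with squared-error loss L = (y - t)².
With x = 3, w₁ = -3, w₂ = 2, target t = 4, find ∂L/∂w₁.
∂L/∂w₁ = 0

Forward pass:
z = w₁x = -3×3 = -9
h = ReLU(-9) = 0
y = w₂h = 2×0 = 0

Backward pass:
∂L/∂y = 2(y - t) = 2(0 - 4) = -8
∂y/∂h = w₂ = 2
∂h/∂z = 0 (ReLU derivative)
∂z/∂w₁ = x = 3

∂L/∂w₁ = -8 × 2 × 0 × 3 = 0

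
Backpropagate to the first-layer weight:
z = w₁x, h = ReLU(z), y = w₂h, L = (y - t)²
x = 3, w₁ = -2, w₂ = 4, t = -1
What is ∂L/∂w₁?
∂L/∂w₁ = 0

Forward pass:
z = w₁x = -2×3 = -6
h = ReLU(-6) = 0
y = w₂h = 4×0 = 0

Backward pass:
∂L/∂y = 2(y - t) = 2(0 - -1) = 2
∂y/∂h = w₂ = 4
∂h/∂z = 0 (ReLU derivative)
∂z/∂w₁ = x = 3

∂L/∂w₁ = 2 × 4 × 0 × 3 = 0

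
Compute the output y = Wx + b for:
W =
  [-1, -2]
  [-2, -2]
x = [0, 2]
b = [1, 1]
y = [-3, -3]

Wx = [-1×0 + -2×2, -2×0 + -2×2]
   = [-4, -4]
y = Wx + b = [-4 + 1, -4 + 1] = [-3, -3]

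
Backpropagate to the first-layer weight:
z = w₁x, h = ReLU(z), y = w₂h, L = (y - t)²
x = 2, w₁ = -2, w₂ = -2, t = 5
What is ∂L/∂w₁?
∂L/∂w₁ = 0

Forward pass:
z = w₁x = -2×2 = -4
h = ReLU(-4) = 0
y = w₂h = -2×0 = 0

Backward pass:
∂L/∂y = 2(y - t) = 2(0 - 5) = -10
∂y/∂h = w₂ = -2
∂h/∂z = 0 (ReLU derivative)
∂z/∂w₁ = x = 2

∂L/∂w₁ = -10 × -2 × 0 × 2 = 0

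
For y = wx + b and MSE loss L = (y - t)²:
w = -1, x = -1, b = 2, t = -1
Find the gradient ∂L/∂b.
∂L/∂b = 8

y = wx + b = (-1)(-1) + 2 = 3
∂L/∂y = 2(y - t) = 2(3 - -1) = 8
∂y/∂b = 1
∂L/∂b = ∂L/∂y · ∂y/∂b = 8 × 1 = 8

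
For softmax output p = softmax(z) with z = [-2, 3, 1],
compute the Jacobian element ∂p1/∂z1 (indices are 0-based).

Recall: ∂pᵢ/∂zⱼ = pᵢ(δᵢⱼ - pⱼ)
∂p1/∂z1 = 0.1089

p = softmax(z) = [0.0059, 0.8756, 0.1185]
p1 = 0.8756

∂p1/∂z1 = p1(1 - p1) = 0.8756 × (1 - 0.8756) = 0.1089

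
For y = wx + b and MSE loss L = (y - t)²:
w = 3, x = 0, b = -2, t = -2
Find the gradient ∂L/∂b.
∂L/∂b = 0

y = wx + b = (3)(0) + -2 = -2
∂L/∂y = 2(y - t) = 2(-2 - -2) = 0
∂y/∂b = 1
∂L/∂b = ∂L/∂y · ∂y/∂b = 0 × 1 = 0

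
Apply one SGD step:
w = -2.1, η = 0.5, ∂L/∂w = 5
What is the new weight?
w_new = -4.6

w_new = w - η·∂L/∂w = -2.1 - 0.5×(5) = -2.1 - (2.5) = -4.6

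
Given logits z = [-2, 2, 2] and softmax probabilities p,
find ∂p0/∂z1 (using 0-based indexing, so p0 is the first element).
∂p0/∂z1 = -0.004496

p = softmax(z) = [0.009075, 0.4955, 0.4955]
p0 = 0.009075, p1 = 0.4955

∂p0/∂z1 = -p0 × p1 = -0.009075 × 0.4955 = -0.004496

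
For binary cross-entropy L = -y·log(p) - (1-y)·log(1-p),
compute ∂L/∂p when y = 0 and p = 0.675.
∂L/∂p = 3.077

∂L/∂p = -y/p + (1-y)/(1-p) = 0 + 1/0.325 = 3.077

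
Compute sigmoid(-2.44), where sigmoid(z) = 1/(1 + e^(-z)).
0.08017

sigmoid(-2.44) = 1/(1 + e^(2.44)) = 1/(1 + 11.47) = 0.08017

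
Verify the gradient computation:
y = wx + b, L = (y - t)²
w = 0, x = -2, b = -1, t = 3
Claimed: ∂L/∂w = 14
Incorrect

y = (0)(-2) + -1 = -1
∂L/∂y = 2(y - t) = 2(-1 - 3) = -8
∂y/∂w = x = -2
∂L/∂w = -8 × -2 = 16

Claimed value: 14
Incorrect: The correct gradient is 16.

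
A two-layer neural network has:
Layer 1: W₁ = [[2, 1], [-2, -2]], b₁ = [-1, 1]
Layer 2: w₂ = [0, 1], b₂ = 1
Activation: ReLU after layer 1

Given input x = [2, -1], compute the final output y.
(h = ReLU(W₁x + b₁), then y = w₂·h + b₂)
y = 1

Layer 1 pre-activation: z₁ = [2, -1]
After ReLU: h = [2, 0]
Layer 2 output: y = 0×2 + 1×0 + 1 = 1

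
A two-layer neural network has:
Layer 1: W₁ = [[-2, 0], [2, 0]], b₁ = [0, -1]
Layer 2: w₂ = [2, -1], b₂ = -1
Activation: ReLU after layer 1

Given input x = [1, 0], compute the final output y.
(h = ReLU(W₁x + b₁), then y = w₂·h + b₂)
y = -2

Layer 1 pre-activation: z₁ = [-2, 1]
After ReLU: h = [0, 1]
Layer 2 output: y = 2×0 + -1×1 + -1 = -2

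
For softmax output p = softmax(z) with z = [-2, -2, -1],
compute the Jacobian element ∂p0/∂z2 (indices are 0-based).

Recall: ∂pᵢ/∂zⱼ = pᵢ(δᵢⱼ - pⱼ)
∂p0/∂z2 = -0.1221

p = softmax(z) = [0.2119, 0.2119, 0.5761]
p0 = 0.2119, p2 = 0.5761

∂p0/∂z2 = -p0 × p2 = -0.2119 × 0.5761 = -0.1221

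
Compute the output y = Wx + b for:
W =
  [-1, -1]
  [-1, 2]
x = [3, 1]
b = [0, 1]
y = [-4, 0]

Wx = [-1×3 + -1×1, -1×3 + 2×1]
   = [-4, -1]
y = Wx + b = [-4 + 0, -1 + 1] = [-4, 0]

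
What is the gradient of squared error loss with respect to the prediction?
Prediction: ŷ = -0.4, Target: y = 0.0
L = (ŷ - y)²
∂L/∂ŷ = -0.8

∂L/∂ŷ = 2(ŷ - y) = 2(-0.4 - 0.0) = 2(-0.4) = -0.8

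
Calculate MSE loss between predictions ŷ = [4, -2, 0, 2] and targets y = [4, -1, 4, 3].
MSE = 4.5

MSE = (1/4)((4-4)² + (-2--1)² + (0-4)² + (2-3)²) = (1/4)(0 + 1 + 16 + 1) = 4.5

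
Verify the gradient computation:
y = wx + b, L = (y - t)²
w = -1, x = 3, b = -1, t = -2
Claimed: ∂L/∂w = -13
Incorrect

y = (-1)(3) + -1 = -4
∂L/∂y = 2(y - t) = 2(-4 - -2) = -4
∂y/∂w = x = 3
∂L/∂w = -4 × 3 = -12

Claimed value: -13
Incorrect: The correct gradient is -12.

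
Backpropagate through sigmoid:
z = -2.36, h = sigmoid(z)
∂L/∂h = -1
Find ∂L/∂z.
∂L/∂z = -0.07883

σ(-2.36) = 0.08627
σ'(-2.36) = σ(-2.36)(1 - σ(-2.36)) = 0.08627 × 0.9137 = 0.07883
∂L/∂z = ∂L/∂h · σ'(z) = -1 × 0.07883 = -0.07883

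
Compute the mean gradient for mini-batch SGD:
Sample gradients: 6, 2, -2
Average gradient = 2

Average = (1/3)(6 + 2 + -2) = 6/3 = 2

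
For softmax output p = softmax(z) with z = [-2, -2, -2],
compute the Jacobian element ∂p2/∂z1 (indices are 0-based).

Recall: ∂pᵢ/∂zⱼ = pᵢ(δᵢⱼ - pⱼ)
∂p2/∂z1 = -0.1111

p = softmax(z) = [0.3333, 0.3333, 0.3333]
p2 = 0.3333, p1 = 0.3333

∂p2/∂z1 = -p2 × p1 = -0.3333 × 0.3333 = -0.1111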